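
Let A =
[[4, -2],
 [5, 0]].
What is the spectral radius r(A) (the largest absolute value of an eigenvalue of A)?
r(A) = sqrt(10) ≈ 3.1623

The eigenvalues of A are the roots of its characteristic polynomial. With M = A (coefficients from the trace and determinant):
  p(λ) = det(λ I - M) = λ^2 - 4λ + 10.
For λ^2 - 4λ + 10 the discriminant is -24. It is negative, so the roots are the complex-conjugate pair λ = 2 ± (sqrt(24)/2) i ≈ 2 ± 2.4495i. For a conjugate pair the product of the roots equals the constant term, so |λ|^2 = 10 and |λ| = sqrt(10) ≈ 3.1623.
Thus the eigenvalues (to 4 decimals) are 2 ± 2.4495i (modulus 3.1623). The spectral radius is the largest modulus: r(A) = sqrt(10) ≈ 3.1623. (Cross-check: r(A) ≤ ||A||_2 ≈ 6.5311; equality holds whenever A is normal, though it can also hold for some non-normal A.)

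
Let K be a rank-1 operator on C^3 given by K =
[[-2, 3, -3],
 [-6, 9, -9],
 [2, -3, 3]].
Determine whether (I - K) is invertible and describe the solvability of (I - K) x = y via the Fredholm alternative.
(I - K) is invertible (det(I - K) = -9 ≠ 0), so for every y in C^3 the equation (I - K) x = y has a unique solution.

K has rank 1, so it is an outer product K = u v^T: every row of K is a multiple of one row vector. Reading off the entries, u = (1, 3, -1) and v = (-2, 3, -3) (row i of K equals u_i·v^T). A rank-one matrix u v^T satisfies K u = u (v·u) and kills the (2)-dimensional subspace v^⊥, so its characteristic polynomial is lambda^2 (lambda - v·u) with v·u = tr K = 10. Hence the eigenvalues of I - K are 1 (multiplicity 2) and 1 - (10) = -9, so det(I - K) = -9. (Direct check: I - K =
[[3, -3, 3],
 [6, -8, 9],
 [-2, 3, -2]]
has determinant -9.) The finite-dimensional Fredholm alternative says: either (I - K) is invertible, or ker(I - K) ≠ {0} and then range(I - K) = ker((I - K)^*)^⊥, with dim ker(I - K) = dim ker((I - K)^*). Since det(I - K) ≠ 0, 1 is not an eigenvalue of K and ker(I - K) = {0}, so we are in the first case: for every y there is a unique x = (I - K)^(-1) y. Explicitly, by the Sherman–Morrison formula, (I - u v^T)^(-1) = I + u v^T/(1 - v·u), i.e. (I - K)^(-1) = I + K/(-9).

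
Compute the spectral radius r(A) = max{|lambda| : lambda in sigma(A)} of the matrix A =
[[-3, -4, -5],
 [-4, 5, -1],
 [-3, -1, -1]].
r(A) ≈ 7.2059

The eigenvalues of A are the roots of its characteristic polynomial. With M = A (coefficients from the trace, the sum of principal 2x2 minors, and det A):
  p(λ) = det(λ I - M) = λ^3 - λ^2 - 49λ + 73.
No integer candidate from the rational root theorem (±divisors of 73) is a root, so the roots are irrational. The cubic discriminant is Δ = 393792 > 0, so there are three distinct real roots. p(-8) = -111 and p(-7) = 24 have opposite signs, so a root lies in (-8, -7); Newton's method refines it to λ ≈ -7.2059. p(1) = 24 and p(2) = -21 have opposite signs, so a root lies in (1, 2); Newton's method refines it to λ ≈ 1.5138. p(6) = -41 and p(7) = 24 have opposite signs, so a root lies in (6, 7); Newton's method refines it to λ ≈ 6.6921. Check (Vieta): the three roots sum to 1, matching tr M = 1.
Thus the eigenvalues (to 4 decimals) are -7.2059 (modulus 7.2059); 1.5138 (modulus 1.5138); 6.6921 (modulus 6.6921). The spectral radius is the largest modulus: r(A) ≈ 7.2059. (Cross-check: r(A) ≤ ||A||_2 ≈ 7.5524; equality holds whenever A is normal, though it can also hold for some non-normal A.)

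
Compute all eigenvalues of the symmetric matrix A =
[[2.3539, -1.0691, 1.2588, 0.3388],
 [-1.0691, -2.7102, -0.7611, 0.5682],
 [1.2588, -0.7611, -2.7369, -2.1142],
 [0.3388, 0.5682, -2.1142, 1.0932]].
sigma(A) ≈ {-4, -3, 2, 3}

A is real symmetric, so its spectrum consists of real eigenvalues. Expanding the characteristic polynomial of the displayed matrix gives
  det(λ I - A) = p(λ) = λ^4 + (2)λ^3 + (-17)λ^2 + (-18)λ + (72.0013).
Solving p(λ) = 0 yields eigenvalues ≈ -4, -3, 2, 3. (A is shown rounded to 4 decimals, so these recover the underlying integer eigenvalues to within that precision.)
Verification: the trace of A = -2 equals the sum of eigenvalues -2, and det(A) ≈ 72.0013 matches the eigenvalue product 72.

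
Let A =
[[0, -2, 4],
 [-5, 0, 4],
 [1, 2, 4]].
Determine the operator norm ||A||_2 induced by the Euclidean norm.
||A||_2 ≈ 7.5123 (= sqrt(largest eigenvalue of A^T A))

||A||_2 = sigma_max(A) = sqrt(lambda_max(A^T A)). Form the symmetric matrix M = A^T A =
[[26, 2, -16],
 [2, 8, 0],
 [-16, 0, 48]].
Its characteristic polynomial (trace, sum of principal 2x2 minors, determinant of M give the coefficients) is
  p(λ) = det(λ I - M) = λ^3 - 82λ^2 + 1580λ - 7744.
No integer candidate from the rational root theorem (±divisors of 7744) is a root, so the roots are irrational. The cubic discriminant is Δ = 369820480 > 0, so there are three distinct real roots. p(7) = -359 and p(8) = 160 have opposite signs, so a root lies in (7, 8); Newton's method refines it to λ ≈ 7.6663. p(17) = 331 and p(18) = -40 have opposite signs, so a root lies in (17, 18); Newton's method refines it to λ ≈ 17.8993. p(56) = -800 and p(57) = 1091 have opposite signs, so a root lies in (56, 57); Newton's method refines it to λ ≈ 56.4344. Check (Vieta): the three roots sum to 82, matching tr M = 82.
So the eigenvalues of A^T A are ≈ 7.6663, 17.8993, 56.4344 (all ≥ 0, as they must be for A^T A). The largest is λ_max ≈ 56.4344, hence ||A||_2 = sqrt(λ_max) ≈ 7.5123.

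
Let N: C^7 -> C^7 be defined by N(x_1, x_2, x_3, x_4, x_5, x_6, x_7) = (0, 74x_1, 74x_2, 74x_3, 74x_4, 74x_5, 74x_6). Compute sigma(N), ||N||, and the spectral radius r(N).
sigma(N) = {0}; ||N|| = 74; r(N) = 0. (N is nilpotent with N^7 = 0.)

On C^7, N is a strictly lower-triangular matrix with 74 on the subdiagonal and zeros elsewhere, so its characteristic polynomial is lambda^7 and every eigenvalue is 0: sigma(N) = {0}. For the operator norm, N e_i = 74e_{i+1} for i = 1, ..., 6 and N e_7 = 0, so the singular values of N are 74 (with multiplicity 6) and 0; hence ||N|| = 74. The spectral radius r(N) = max|lambda| = 0. Note ||N|| > r(N) — characteristic of non-normal nilpotent operators. Indeed N^7 = 0.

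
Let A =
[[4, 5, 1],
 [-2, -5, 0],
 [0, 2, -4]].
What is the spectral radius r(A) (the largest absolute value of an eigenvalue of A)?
r(A) = (2 + sqrt(52))/2 ≈ 4.6056

The eigenvalues of A are the roots of its characteristic polynomial. With M = A (coefficients from the trace, the sum of principal 2x2 minors, and det A):
  p(λ) = det(λ I - M) = λ^3 + 5λ^2 - 6λ - 36.
By the rational root theorem any rational root is an integer divisor of 36. Testing λ = -3: p(-3) = -27 + 45 + 18 - 36 = 0, so λ = -3 is a root. Dividing out (λ + 3) leaves p(λ) = (λ + 3)(λ^2 + 2λ - 12). For λ^2 + 2λ - 12 the discriminant is 52. It is nonnegative but not a perfect square, so the roots are real and irrational: λ = (-2 ± sqrt(52))/2 ≈ 2.6056, -4.6056.
Thus the eigenvalues (to 4 decimals) are 2.6056 (modulus 2.6056); -4.6056 (modulus 4.6056); -3 (modulus 3). The spectral radius is the largest modulus: r(A) = (2 + sqrt(52))/2 ≈ 4.6056. (Cross-check: r(A) ≤ ||A||_2 ≈ 8.4551; equality holds whenever A is normal, though it can also hold for some non-normal A.)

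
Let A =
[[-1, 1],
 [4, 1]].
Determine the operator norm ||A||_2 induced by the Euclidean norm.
||A||_2 = sqrt((19 + sqrt(261))/2) ≈ 4.1926 (= sqrt(largest eigenvalue of A^T A))

||A||_2 = sigma_max(A) = sqrt(lambda_max(A^T A)). Form the symmetric matrix M = A^T A =
[[17, 3],
 [3, 2]].
Its characteristic polynomial (trace, determinant of M give the coefficients) is
  p(λ) = det(λ I - M) = λ^2 - 19λ + 25.
For λ^2 - 19λ + 25 the discriminant is 261. It is nonnegative but not a perfect square, so the roots are real and irrational: λ = (19 ± sqrt(261))/2 ≈ 17.5777, 1.4223.
So the eigenvalues of A^T A are ≈ 1.4223, 17.5777 (all ≥ 0, as they must be for A^T A). The largest is λ_max = (19 + sqrt(261))/2 ≈ 17.5777, hence ||A||_2 = sqrt(λ_max) = sqrt((19 + sqrt(261))/2) ≈ 4.1926.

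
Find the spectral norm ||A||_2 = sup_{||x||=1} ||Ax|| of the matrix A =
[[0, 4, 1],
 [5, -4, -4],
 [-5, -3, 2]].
||A||_2 ≈ 8.5566 (= sqrt(largest eigenvalue of A^T A))

||A||_2 = sigma_max(A) = sqrt(lambda_max(A^T A)). Form the symmetric matrix M = A^T A =
[[50, -5, -30],
 [-5, 41, 14],
 [-30, 14, 21]].
Its characteristic polynomial (trace, sum of principal 2x2 minors, determinant of M give the coefficients) is
  p(λ) = det(λ I - M) = λ^3 - 112λ^2 + 2840λ - 25.
No integer candidate from the rational root theorem (±divisors of 25) is a root, so the roots are irrational. The cubic discriminant is Δ = 9552296725 > 0, so there are three distinct real roots. p(0) = -25 and p(1) = 2704 have opposite signs, so a root lies in (0, 1); Newton's method refines it to λ ≈ 0.0088. p(38) = 1039 and p(39) = -298 have opposite signs, so a root lies in (38, 39); Newton's method refines it to λ ≈ 38.7766. p(73) = -536 and p(74) = 2047 have opposite signs, so a root lies in (73, 74); Newton's method refines it to λ ≈ 73.2146. Check (Vieta): the three roots sum to 112, matching tr M = 112.
So the eigenvalues of A^T A are ≈ 0.0088, 38.7766, 73.2146 (all ≥ 0, as they must be for A^T A). The largest is λ_max ≈ 73.2146, hence ||A||_2 = sqrt(λ_max) ≈ 8.5566.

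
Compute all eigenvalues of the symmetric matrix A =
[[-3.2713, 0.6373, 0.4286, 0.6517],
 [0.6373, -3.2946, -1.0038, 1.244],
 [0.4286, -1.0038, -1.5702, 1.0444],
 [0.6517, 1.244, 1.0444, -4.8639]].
sigma(A) ≈ {-6, -4, -2, -1}

A is real symmetric, so its spectrum consists of real eigenvalues. Expanding the characteristic polynomial of the displayed matrix gives
  det(λ I - A) = p(λ) = λ^4 + (13)λ^3 + (56)λ^2 + (92)λ + (48).
Solving p(λ) = 0 yields eigenvalues ≈ -6, -4, -2, -1. (A is shown rounded to 4 decimals, so these recover the underlying integer eigenvalues to within that precision.)
Verification: the trace of A = -13 equals the sum of eigenvalues -13, and det(A) ≈ 48.0008 matches the eigenvalue product 48.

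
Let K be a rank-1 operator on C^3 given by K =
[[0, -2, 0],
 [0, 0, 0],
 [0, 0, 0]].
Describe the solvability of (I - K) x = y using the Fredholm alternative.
(I - K) is invertible (det(I - K) = 1 ≠ 0), so for every y in C^3 the equation (I - K) x = y has a unique solution.

K has rank 1, so it is an outer product K = u v^T: every row of K is a multiple of one row vector. Reading off the entries, u = (-1, 0, 0) and v = (0, 2, 0) (row i of K equals u_i·v^T). A rank-one matrix u v^T satisfies K u = u (v·u) and kills the (2)-dimensional subspace v^⊥, so its characteristic polynomial is lambda^2 (lambda - v·u) with v·u = tr K = 0. Hence the eigenvalues of I - K are 1 (multiplicity 2) and 1 - (0) = 1, so det(I - K) = 1. (Direct check: I - K =
[[1, 2, 0],
 [0, 1, 0],
 [0, 0, 1]]
has determinant 1.) The finite-dimensional Fredholm alternative says: either (I - K) is invertible, or ker(I - K) ≠ {0} and then range(I - K) = ker((I - K)^*)^⊥, with dim ker(I - K) = dim ker((I - K)^*). Since det(I - K) ≠ 0, 1 is not an eigenvalue of K and ker(I - K) = {0}, so we are in the first case: for every y there is a unique x = (I - K)^(-1) y. Explicitly, by the Sherman–Morrison formula, (I - u v^T)^(-1) = I + u v^T/(1 - v·u), i.e. (I - K)^(-1) = I + K.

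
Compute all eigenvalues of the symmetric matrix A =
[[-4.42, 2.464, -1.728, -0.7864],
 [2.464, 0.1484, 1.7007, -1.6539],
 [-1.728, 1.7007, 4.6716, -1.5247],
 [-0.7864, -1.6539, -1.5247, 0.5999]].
sigma(A) ≈ {-6, -1, 2, 6}

A is real symmetric, so its spectrum consists of real eigenvalues. Expanding the characteristic polynomial of the displayed matrix gives
  det(λ I - A) = p(λ) = λ^4 + (-1)λ^3 + (-38)λ^2 + (35.9972)λ + (71.9958).
Solving p(λ) = 0 yields eigenvalues ≈ -6, -1, 2, 6. (A is shown rounded to 4 decimals, so these recover the underlying integer eigenvalues to within that precision.)
Verification: the trace of A = 1 equals the sum of eigenvalues 1, and det(A) ≈ 71.9958 matches the eigenvalue product 72.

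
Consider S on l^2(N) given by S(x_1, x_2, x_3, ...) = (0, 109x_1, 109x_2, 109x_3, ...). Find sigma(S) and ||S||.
sigma(S) = closed disk {z in C : |z| ≤ 109}; ||S|| = 109

Note S = 109·U where U is the unit right shift (U x)_k = x_{k-1} (with x_0 := 0); so ||S|| = 109||U|| and sigma(S) = 109·sigma(U). ||S x||^2 = sum_{k≥1} |109x_k|^2 = 11881||x||^2, so ||S|| = 109 and sigma(S) ⊂ {|z| ≤ 109}. For any |lambda| < 109, the equation (S - lambda I) x = 0 forces x_1 = 0, then 109x_k = lambda x_{k+1} ⇒ x = 0, so S has no eigenvalues. But (S - lambda I) is not surjective for |lambda| < 109: solving (S - lambda I) x = e_1 would require x_n proportional to (lambda/109)^(-n), which is not in l^2. So every |lambda| < 109 lies in the residual spectrum. The boundary |lambda| = 109 is in the approximate point spectrum (the spectrum is closed). Hence sigma(S) is the closed disk of radius 109.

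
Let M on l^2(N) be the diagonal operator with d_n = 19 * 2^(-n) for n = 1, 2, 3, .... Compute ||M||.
||M|| = 19/2 (attained at n = 1)

For M diagonal, ||M|| = sup_n |d_n|. The sequence d_n = 19 * 2^(-n) is positive and strictly decreasing (ratio 2^(-1) < 1), so the supremum is d_1 = 19/2. Hence ||M|| = 19/2.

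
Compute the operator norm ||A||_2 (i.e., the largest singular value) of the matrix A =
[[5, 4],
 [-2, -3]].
||A||_2 = sqrt((54 + sqrt(2720))/2) ≈ 7.2854 (= sqrt(largest eigenvalue of A^T A))

||A||_2 = sigma_max(A) = sqrt(lambda_max(A^T A)). Form the symmetric matrix M = A^T A =
[[29, 26],
 [26, 25]].
Its characteristic polynomial (trace, determinant of M give the coefficients) is
  p(λ) = det(λ I - M) = λ^2 - 54λ + 49.
For λ^2 - 54λ + 49 the discriminant is 2720. It is nonnegative but not a perfect square, so the roots are real and irrational: λ = (54 ± sqrt(2720))/2 ≈ 53.0768, 0.9232.
So the eigenvalues of A^T A are ≈ 0.9232, 53.0768 (all ≥ 0, as they must be for A^T A). The largest is λ_max = (54 + sqrt(2720))/2 ≈ 53.0768, hence ||A||_2 = sqrt(λ_max) = sqrt((54 + sqrt(2720))/2) ≈ 7.2854.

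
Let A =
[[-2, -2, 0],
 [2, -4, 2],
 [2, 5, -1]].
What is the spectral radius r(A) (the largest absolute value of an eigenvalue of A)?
r(A) = (7 + sqrt(17))/2 ≈ 5.5616

The eigenvalues of A are the roots of its characteristic polynomial. With M = A (coefficients from the trace, the sum of principal 2x2 minors, and det A):
  p(λ) = det(λ I - M) = λ^3 + 7λ^2 + 8λ.
The constant term is 0, so λ = 0 is a root. Dividing out λ leaves p(λ) = λ(λ^2 + 7λ + 8). For λ^2 + 7λ + 8 the discriminant is 17. It is nonnegative but not a perfect square, so the roots are real and irrational: λ = (-7 ± sqrt(17))/2 ≈ -1.4384, -5.5616.
Thus the eigenvalues (to 4 decimals) are -1.4384 (modulus 1.4384); -5.5616 (modulus 5.5616); 0 (modulus 0). The spectral radius is the largest modulus: r(A) = (7 + sqrt(17))/2 ≈ 5.5616. (Cross-check: r(A) ≤ ||A||_2 ≈ 7.0409; equality holds whenever A is normal, though it can also hold for some non-normal A.)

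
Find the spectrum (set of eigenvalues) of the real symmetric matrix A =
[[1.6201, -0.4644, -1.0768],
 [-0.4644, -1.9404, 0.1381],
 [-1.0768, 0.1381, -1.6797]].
sigma(A) ≈ {-2, 2} (-2 with multiplicity 2)

A is real symmetric, so its spectrum consists of real eigenvalues. Expanding the characteristic polynomial of the displayed matrix gives
  det(λ I - A) = p(λ) = λ^3 + (2)λ^2 + (-4)λ + (-8).
Solving p(λ) = 0 yields eigenvalues ≈ -2, -2, 2. (A is shown rounded to 4 decimals, so these recover the underlying integer eigenvalues to within that precision.)
Verification: the trace of A = -2 equals the sum of eigenvalues -2, and det(A) ≈ 7.9997 matches the eigenvalue product 8.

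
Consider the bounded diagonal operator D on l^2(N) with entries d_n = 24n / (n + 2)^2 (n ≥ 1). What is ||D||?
||D|| = 3 (attained at n = 2)

For D diagonal, ||D|| = sup_n |d_n|. Treat f(x) = 24x / (x + 2)^2 for real x > 0. By the quotient rule, f'(x) = 24(2 - x)/(x + 2)^3, which is positive for x < 2 and negative for x > 2. So f has a unique maximum at x = 2, and since 2 is a positive integer, the supremum over n ≥ 1 is attained at n = 2: d_2 = 24·2/(2 + 2)^2 = 24·2/16 = 3. Hence ||D|| = 3.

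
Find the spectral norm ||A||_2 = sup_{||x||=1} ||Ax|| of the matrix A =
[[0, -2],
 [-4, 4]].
||A||_2 = sqrt((36 + sqrt(1040))/2) ≈ 5.8416 (= sqrt(largest eigenvalue of A^T A))

||A||_2 = sigma_max(A) = sqrt(lambda_max(A^T A)). Form the symmetric matrix M = A^T A =
[[16, -16],
 [-16, 20]].
Its characteristic polynomial (trace, determinant of M give the coefficients) is
  p(λ) = det(λ I - M) = λ^2 - 36λ + 64.
For λ^2 - 36λ + 64 the discriminant is 1040. It is nonnegative but not a perfect square, so the roots are real and irrational: λ = (36 ± sqrt(1040))/2 ≈ 34.1245, 1.8755.
So the eigenvalues of A^T A are ≈ 1.8755, 34.1245 (all ≥ 0, as they must be for A^T A). The largest is λ_max = (36 + sqrt(1040))/2 ≈ 34.1245, hence ||A||_2 = sqrt(λ_max) = sqrt((36 + sqrt(1040))/2) ≈ 5.8416.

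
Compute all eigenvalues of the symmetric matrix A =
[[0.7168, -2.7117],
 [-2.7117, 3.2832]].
sigma(A) ≈ {-1, 5}

A is real symmetric, so its spectrum consists of real eigenvalues. Expanding the characteristic polynomial of the displayed matrix gives
  det(λ I - A) = p(λ) = λ^2 + (-4)λ + (-5).
Solving p(λ) = 0 yields eigenvalues ≈ -1, 5. (A is shown rounded to 4 decimals, so these recover the underlying integer eigenvalues to within that precision.)
Verification: the trace of A = 4 equals the sum of eigenvalues 4, and det(A) ≈ -4.9999 matches the eigenvalue product -5.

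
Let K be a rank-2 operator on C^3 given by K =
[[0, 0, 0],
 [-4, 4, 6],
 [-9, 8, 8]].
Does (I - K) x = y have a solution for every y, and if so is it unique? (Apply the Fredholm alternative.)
(I - K) is invertible (det(I - K) = -27 ≠ 0), so for every y in C^3 the equation (I - K) x = y has a unique solution.

K has rank 2 and factors as K = U V^T = u1 v1^T + u2 v2^T with u1 = (0, -2, -3), v1 = (2, -2, -3), u2 = (0, 0, 1), v2 = (-3, 2, -1) (multiplying out reproduces the displayed K). The nonzero eigenvalues of U V^T coincide with those of the 2 x 2 matrix G = V^T U = [[v1·u1, v1·u2], [v2·u1, v2·u2]] = [[13, -3], [-1, -1]], and by the Sylvester determinant identity det(I_3 - U V^T) = det(I_2 - V^T U) = det([[-12, 3], [1, 2]]) = (-12)(2) - (3)(1) = -27. (Direct check: I - K =
[[1, 0, 0],
 [4, -3, -6],
 [9, -8, -7]]
has determinant -27.) The finite-dimensional Fredholm alternative says: either (I - K) is invertible, or ker(I - K) ≠ {0} and then range(I - K) = ker((I - K)^*)^⊥, with dim ker(I - K) = dim ker((I - K)^*). Since det(I - K) ≠ 0, 1 is not an eigenvalue of K and ker(I - K) = {0}, so we are in the first case: for every y there is a unique x = (I - K)^(-1) y. (Explicitly, by the Woodbury identity, (I - U V^T)^(-1) = I + U (I_2 - G)^(-1) V^T.)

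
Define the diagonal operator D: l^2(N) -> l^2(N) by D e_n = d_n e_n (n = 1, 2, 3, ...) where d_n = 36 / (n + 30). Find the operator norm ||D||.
||D|| = 36/31 (attained at n = 1)

For D diagonal, ||D|| = sup_n |d_n| = sup_n 36/(n + 30). This is positive and strictly decreasing in n, so the supremum is attained at n = 1: d_1 = 36/(1 + 30) = 36/31. Hence ||D|| = 36/31.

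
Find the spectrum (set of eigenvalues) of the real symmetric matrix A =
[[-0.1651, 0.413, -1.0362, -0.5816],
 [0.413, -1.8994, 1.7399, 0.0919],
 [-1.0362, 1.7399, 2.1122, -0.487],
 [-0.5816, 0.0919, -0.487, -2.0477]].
sigma(A) ≈ {-3, -2, 0, 3}

A is real symmetric, so its spectrum consists of real eigenvalues. Expanding the characteristic polynomial of the displayed matrix gives
  det(λ I - A) = p(λ) = λ^4 + (2)λ^3 + (-9)λ^2 + (-18)λ + (0).
Solving p(λ) = 0 yields eigenvalues ≈ -3, -2, 0, 3. (A is shown rounded to 4 decimals, so these recover the underlying integer eigenvalues to within that precision.)
Verification: the trace of A = -2 equals the sum of eigenvalues -2, and det(A) ≈ -0.0003 matches the eigenvalue product 0.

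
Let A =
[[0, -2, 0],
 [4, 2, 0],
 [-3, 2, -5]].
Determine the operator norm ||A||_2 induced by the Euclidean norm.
||A||_2 ≈ 6.418 (= sqrt(largest eigenvalue of A^T A))

||A||_2 = sigma_max(A) = sqrt(lambda_max(A^T A)). Form the symmetric matrix M = A^T A =
[[25, 2, 15],
 [2, 12, -10],
 [15, -10, 25]].
Its characteristic polynomial (trace, sum of principal 2x2 minors, determinant of M give the coefficients) is
  p(λ) = det(λ I - M) = λ^3 - 62λ^2 + 896λ - 1600.
No integer candidate from the rational root theorem (±divisors of 1600) is a root, so the roots are irrational. The cubic discriminant is Δ = 214210560 > 0, so there are three distinct real roots. p(2) = -48 and p(3) = 557 have opposite signs, so a root lies in (2, 3); Newton's method refines it to λ ≈ 2.0732. p(18) = 272 and p(19) = -99 have opposite signs, so a root lies in (18, 19); Newton's method refines it to λ ≈ 18.7364. p(41) = -165 and p(42) = 752 have opposite signs, so a root lies in (41, 42); Newton's method refines it to λ ≈ 41.1904. Check (Vieta): the three roots sum to 62, matching tr M = 62.
So the eigenvalues of A^T A are ≈ 2.0732, 18.7364, 41.1904 (all ≥ 0, as they must be for A^T A). The largest is λ_max ≈ 41.1904, hence ||A||_2 = sqrt(λ_max) ≈ 6.418.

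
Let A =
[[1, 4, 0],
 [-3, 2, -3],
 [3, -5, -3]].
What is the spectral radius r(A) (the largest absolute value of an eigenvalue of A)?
r(A) ≈ 5.2609

The eigenvalues of A are the roots of its characteristic polynomial. With M = A (coefficients from the trace, the sum of principal 2x2 minors, and det A):
  p(λ) = det(λ I - M) = λ^3 - 10λ + 93.
No integer candidate from the rational root theorem (±divisors of 93) is a root, so the roots are irrational. The cubic discriminant is Δ = -229523 < 0, so there is one real root and a complex-conjugate pair. p(-6) = -63 and p(-5) = 18 have opposite signs, so a root lies in (-6, -5); Newton's method refines it to λ ≈ -5.2609. Dividing out (λ - (-5.2609)) leaves approximately λ^2 - 5.2609λ + 17.6775. For λ^2 - 5.2609λ + 17.6775 the discriminant is -43.0324. It is negative, so the remaining roots are the complex-conjugate pair λ ≈ 2.6305 ± 3.28i. Their product equals the constant term, so |λ|^2 ≈ 17.6775 and |λ| ≈ 4.2045.
Thus the eigenvalues (to 4 decimals) are -5.2609 (modulus 5.2609); 2.6305 ± 3.28i (modulus 4.2045). The spectral radius is the largest modulus: r(A) ≈ 5.2609. (Cross-check: r(A) ≤ ||A||_2 ≈ 7.4276; equality holds whenever A is normal, though it can also hold for some non-normal A.)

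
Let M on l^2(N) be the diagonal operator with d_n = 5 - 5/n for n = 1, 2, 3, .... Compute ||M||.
||M|| = 5

For a diagonal operator on l^2 with entries d_n, ||M|| = sup_n |d_n|. Here d_1 = 0, d_2 = 5/2, ..., and d_n = 5 - 5/n increases monotonically toward 5. All terms lie in [0, 5), so |d_n| = d_n and the supremum is the limit 5, which is not attained by any individual d_n. Hence ||M|| = 5.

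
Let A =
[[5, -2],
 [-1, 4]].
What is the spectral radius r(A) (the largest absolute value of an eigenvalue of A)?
r(A) = 6

The eigenvalues of A are the roots of its characteristic polynomial. With M = A (coefficients from the trace and determinant):
  p(λ) = det(λ I - M) = λ^2 - 9λ + 18.
For λ^2 - 9λ + 18 the discriminant is 9. It is a perfect square (3^2), so the roots are rational: λ = (9 ± 3)/2 = 6, 3.
Thus the eigenvalues (to 4 decimals) are 6 (modulus 6); 3 (modulus 3). The spectral radius is the largest modulus: r(A) = 6. (Cross-check: r(A) ≤ ||A||_2 ≈ 6.1088; equality holds whenever A is normal, though it can also hold for some non-normal A.)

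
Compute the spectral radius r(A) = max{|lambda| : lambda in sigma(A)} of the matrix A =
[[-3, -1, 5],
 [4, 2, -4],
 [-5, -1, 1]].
r(A) ≈ 4.37

The eigenvalues of A are the roots of its characteristic polynomial. With M = A (coefficients from the trace, the sum of principal 2x2 minors, and det A):
  p(λ) = det(λ I - M) = λ^3 + 18λ - 20.
No integer candidate from the rational root theorem (±divisors of 20) is a root, so the roots are irrational. The cubic discriminant is Δ = -34128 < 0, so there is one real root and a complex-conjugate pair. p(1) = -1 and p(2) = 24 have opposite signs, so a root lies in (1, 2); Newton's method refines it to λ ≈ 1.0473. Dividing out (λ - (1.0473)) leaves approximately λ^2 + 1.0473λ + 19.0968. For λ^2 + 1.0473λ + 19.0968 the discriminant is -75.2905. It is negative, so the remaining roots are the complex-conjugate pair λ ≈ -0.5236 ± 4.3385i. Their product equals the constant term, so |λ|^2 ≈ 19.0968 and |λ| ≈ 4.37.
Thus the eigenvalues (to 4 decimals) are 1.0473 (modulus 1.0473); -0.5236 ± 4.3385i (modulus 4.37). The spectral radius is the largest modulus: r(A) ≈ 4.37. (Cross-check: r(A) ≤ ||A||_2 ≈ 9.3675; equality holds whenever A is normal, though it can also hold for some non-normal A.)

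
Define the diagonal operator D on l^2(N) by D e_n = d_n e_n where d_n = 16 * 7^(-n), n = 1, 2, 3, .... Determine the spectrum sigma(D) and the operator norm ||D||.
sigma(D) = {16 * 7^(-n) : n ≥ 1} ∪ {0}; ||D|| = 16/7

A bounded diagonal operator on l^2 with diagonal entries d_n has spectrum equal to the closure of {d_n : n ≥ 1}: every d_n is an eigenvalue (with eigenvector e_n), so {d_n} ⊂ sigma(D); the spectrum is closed, so its closure is too; and for lambda not in the closure, (D - lambda I) has bounded inverse (the diagonal entries 1/(d_n - lambda) are bounded). For our sequence d_n = 16 * 7^(-n), n = 1, 2, 3, ...:
  - {d_n} = {16 * 7^(-n) : n ≥ 1}; the only limit point is 0
  - closure = {16 * 7^(-n) : n ≥ 1} ∪ {0}
For the norm: a diagonal operator has ||D|| = sup_n |d_n|. Here d_n = 16 * 7^(-n) is positive and decreasing, so sup_n |d_n| = d_1 = 16/7. So ||D|| = 16/7.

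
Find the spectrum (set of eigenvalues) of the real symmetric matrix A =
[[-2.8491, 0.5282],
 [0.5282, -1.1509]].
sigma(A) ≈ {-3, -1}

A is real symmetric, so its spectrum consists of real eigenvalues. Expanding the characteristic polynomial of the displayed matrix gives
  det(λ I - A) = p(λ) = λ^2 + (4)λ + (3).
Solving p(λ) = 0 yields eigenvalues ≈ -3, -1. (A is shown rounded to 4 decimals, so these recover the underlying integer eigenvalues to within that precision.)
Verification: the trace of A = -4 equals the sum of eigenvalues -4, and det(A) ≈ 3.0000 matches the eigenvalue product 3.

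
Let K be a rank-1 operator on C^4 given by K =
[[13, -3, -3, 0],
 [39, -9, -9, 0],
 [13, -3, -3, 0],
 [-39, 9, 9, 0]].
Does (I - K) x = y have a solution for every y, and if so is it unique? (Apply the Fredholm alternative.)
(I - K) is singular (det(I - K) = 0, i.e. 1 ∈ sigma(K)). (I - K) x = y is solvable iff y ⊥ ker((I - K)^*) = span{(13, -3, -3, 0)}, i.e. iff 13y_1 - 3y_2 - 3y_3 = 0. When solvable, the solutions are x = y + c·(1, 3, 1, -3), c arbitrary (ker(I - K) = span{(1, 3, 1, -3)}, dimension 1).

K has rank 1, so it is an outer product K = u v^T: every row of K is a multiple of one row vector. Reading off the entries, u = (1, 3, 1, -3) and v = (13, -3, -3, 0) (row i of K equals u_i·v^T). A rank-one matrix u v^T satisfies K u = u (v·u) and kills the (3)-dimensional subspace v^⊥, so its characteristic polynomial is lambda^3 (lambda - v·u) with v·u = tr K = 1. Hence the eigenvalues of I - K are 1 (multiplicity 3) and 1 - (1) = 0, so det(I - K) = 0. (Direct check: I - K =
[[-12, 3, 3, 0],
 [-39, 10, 9, 0],
 [-13, 3, 4, 0],
 [39, -9, -9, 1]]
has determinant 0.) So 1 is an eigenvalue of K and (I - K) is not invertible. The finite-dimensional Fredholm alternative says: either (I - K) is invertible, or ker(I - K) ≠ {0} and then range(I - K) = ker((I - K)^*)^⊥, with dim ker(I - K) = dim ker((I - K)^*). We are in the second case, so we need both kernels. Kernel of I - K: (I - K) u = u - u (v·u) = u - u = 0, so ker(I - K) = span{u} = span{(1, 3, 1, -3)} (it is exactly 1-dimensional because rank(I - K) = 3). Kernel of the adjoint: K is real, so (I - K)^* = I - K^T = I - v u^T, and (I - v u^T) v = v - v (u·v) = 0; hence ker((I - K)^*) = span{v} = span{(13, -3, -3, 0)}. Therefore (I - K) x = y is solvable iff <y, v> = 0, i.e. iff 13y_1 - 3y_2 - 3y_3 = 0. When this holds, K y = u (v·y) = 0, so (I - K) y = y and x = y is a particular solution; the full solution set is the line x = y + c·u = y + c·(1, 3, 1, -3), c ∈ C.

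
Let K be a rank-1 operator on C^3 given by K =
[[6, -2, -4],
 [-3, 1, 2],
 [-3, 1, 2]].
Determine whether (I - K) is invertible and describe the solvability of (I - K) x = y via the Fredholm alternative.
(I - K) is invertible (det(I - K) = -8 ≠ 0), so for every y in C^3 the equation (I - K) x = y has a unique solution.

K has rank 1, so it is an outer product K = u v^T: every row of K is a multiple of one row vector. Reading off the entries, u = (2, -1, -1) and v = (3, -1, -2) (row i of K equals u_i·v^T). A rank-one matrix u v^T satisfies K u = u (v·u) and kills the (2)-dimensional subspace v^⊥, so its characteristic polynomial is lambda^2 (lambda - v·u) with v·u = tr K = 9. Hence the eigenvalues of I - K are 1 (multiplicity 2) and 1 - (9) = -8, so det(I - K) = -8. (Direct check: I - K =
[[-5, 2, 4],
 [3, 0, -2],
 [3, -1, -1]]
has determinant -8.) The finite-dimensional Fredholm alternative says: either (I - K) is invertible, or ker(I - K) ≠ {0} and then range(I - K) = ker((I - K)^*)^⊥, with dim ker(I - K) = dim ker((I - K)^*). Since det(I - K) ≠ 0, 1 is not an eigenvalue of K and ker(I - K) = {0}, so we are in the first case: for every y there is a unique x = (I - K)^(-1) y. Explicitly, by the Sherman–Morrison formula, (I - u v^T)^(-1) = I + u v^T/(1 - v·u), i.e. (I - K)^(-1) = I + K/(-8).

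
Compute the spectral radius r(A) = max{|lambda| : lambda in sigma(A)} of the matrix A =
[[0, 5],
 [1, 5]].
r(A) = (5 + sqrt(45))/2 ≈ 5.8541

The eigenvalues of A are the roots of its characteristic polynomial. With M = A (coefficients from the trace and determinant):
  p(λ) = det(λ I - M) = λ^2 - 5λ - 5.
For λ^2 - 5λ - 5 the discriminant is 45. It is nonnegative but not a perfect square, so the roots are real and irrational: λ = (5 ± sqrt(45))/2 ≈ 5.8541, -0.8541.
Thus the eigenvalues (to 4 decimals) are 5.8541 (modulus 5.8541); -0.8541 (modulus 0.8541). The spectral radius is the largest modulus: r(A) = (5 + sqrt(45))/2 ≈ 5.8541. (Cross-check: r(A) ≤ ||A||_2 ≈ 7.1067; equality holds whenever A is normal, though it can also hold for some non-normal A.)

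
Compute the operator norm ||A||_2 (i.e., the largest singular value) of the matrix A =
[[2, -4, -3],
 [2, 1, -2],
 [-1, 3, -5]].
||A||_2 ≈ 6.3183 (= sqrt(largest eigenvalue of A^T A))

||A||_2 = sigma_max(A) = sqrt(lambda_max(A^T A)). Form the symmetric matrix M = A^T A =
[[9, -9, -5],
 [-9, 26, -5],
 [-5, -5, 38]].
Its characteristic polynomial (trace, sum of principal 2x2 minors, determinant of M give the coefficients) is
  p(λ) = det(λ I - M) = λ^3 - 73λ^2 + 1433λ - 4489.
No integer candidate from the rational root theorem (±divisors of 4489) is a root, so the roots are irrational. The cubic discriminant is Δ = 95790832 > 0, so there are three distinct real roots. p(3) = -820 and p(4) = 139 have opposite signs, so a root lies in (3, 4); Newton's method refines it to λ ≈ 3.8466. p(29) = 64 and p(30) = -199 have opposite signs, so a root lies in (29, 30); Newton's method refines it to λ ≈ 29.233. p(39) = -316 and p(40) = 31 have opposite signs, so a root lies in (39, 40); Newton's method refines it to λ ≈ 39.9204. Check (Vieta): the three roots sum to 73, matching tr M = 73.
So the eigenvalues of A^T A are ≈ 3.8466, 29.233, 39.9204 (all ≥ 0, as they must be for A^T A). The largest is λ_max ≈ 39.9204, hence ||A||_2 = sqrt(λ_max) ≈ 6.3183.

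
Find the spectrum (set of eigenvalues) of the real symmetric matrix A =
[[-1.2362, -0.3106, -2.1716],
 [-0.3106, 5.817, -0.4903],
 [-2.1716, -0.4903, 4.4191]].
sigma(A) ≈ {-2, 5, 6}

A is real symmetric, so its spectrum consists of real eigenvalues. Expanding the characteristic polynomial of the displayed matrix gives
  det(λ I - A) = p(λ) = λ^3 + (-9)λ^2 + (8)λ + (60).
Solving p(λ) = 0 yields eigenvalues ≈ -2, 5, 6. (A is shown rounded to 4 decimals, so these recover the underlying integer eigenvalues to within that precision.)
Verification: the trace of A = 9 equals the sum of eigenvalues 9, and det(A) ≈ -60.0003 matches the eigenvalue product -60.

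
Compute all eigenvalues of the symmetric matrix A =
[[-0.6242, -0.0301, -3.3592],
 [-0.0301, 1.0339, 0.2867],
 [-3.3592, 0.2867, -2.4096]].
sigma(A) ≈ {-5, 1, 2}

A is real symmetric, so its spectrum consists of real eigenvalues. Expanding the characteristic polynomial of the displayed matrix gives
  det(λ I - A) = p(λ) = λ^3 + (2)λ^2 + (-13)λ + (10).
Solving p(λ) = 0 yields eigenvalues ≈ -5, 1, 2. (A is shown rounded to 4 decimals, so these recover the underlying integer eigenvalues to within that precision.)
Verification: the trace of A = -2 equals the sum of eigenvalues -2, and det(A) ≈ -10.0002 matches the eigenvalue product -10.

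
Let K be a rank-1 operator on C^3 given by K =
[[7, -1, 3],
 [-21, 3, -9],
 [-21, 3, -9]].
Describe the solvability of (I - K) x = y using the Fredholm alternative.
(I - K) is singular (det(I - K) = 0, i.e. 1 ∈ sigma(K)). (I - K) x = y is solvable iff y ⊥ ker((I - K)^*) = span{(7, -1, 3)}, i.e. iff 7y_1 - y_2 + 3y_3 = 0. When solvable, the solutions are x = y + c·(1, -3, -3), c arbitrary (ker(I - K) = span{(1, -3, -3)}, dimension 1).

K has rank 1, so it is an outer product K = u v^T: every row of K is a multiple of one row vector. Reading off the entries, u = (1, -3, -3) and v = (7, -1, 3) (row i of K equals u_i·v^T). A rank-one matrix u v^T satisfies K u = u (v·u) and kills the (2)-dimensional subspace v^⊥, so its characteristic polynomial is lambda^2 (lambda - v·u) with v·u = tr K = 1. Hence the eigenvalues of I - K are 1 (multiplicity 2) and 1 - (1) = 0, so det(I - K) = 0. (Direct check: I - K =
[[-6, 1, -3],
 [21, -2, 9],
 [21, -3, 10]]
has determinant 0.) So 1 is an eigenvalue of K and (I - K) is not invertible. The finite-dimensional Fredholm alternative says: either (I - K) is invertible, or ker(I - K) ≠ {0} and then range(I - K) = ker((I - K)^*)^⊥, with dim ker(I - K) = dim ker((I - K)^*). We are in the second case, so we need both kernels. Kernel of I - K: (I - K) u = u - u (v·u) = u - u = 0, so ker(I - K) = span{u} = span{(1, -3, -3)} (it is exactly 1-dimensional because rank(I - K) = 2). Kernel of the adjoint: K is real, so (I - K)^* = I - K^T = I - v u^T, and (I - v u^T) v = v - v (u·v) = 0; hence ker((I - K)^*) = span{v} = span{(7, -1, 3)}. Therefore (I - K) x = y is solvable iff <y, v> = 0, i.e. iff 7y_1 - y_2 + 3y_3 = 0. When this holds, K y = u (v·y) = 0, so (I - K) y = y and x = y is a particular solution; the full solution set is the line x = y + c·u = y + c·(1, -3, -3), c ∈ C.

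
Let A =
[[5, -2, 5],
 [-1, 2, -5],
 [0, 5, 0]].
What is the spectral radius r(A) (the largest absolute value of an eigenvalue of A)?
r(A) ≈ 4.6788

The eigenvalues of A are the roots of its characteristic polynomial. With M = A (coefficients from the trace, the sum of principal 2x2 minors, and det A):
  p(λ) = det(λ I - M) = λ^3 - 7λ^2 + 33λ - 100.
No integer candidate from the rational root theorem (±divisors of 100) is a root, so the roots are irrational. The cubic discriminant is Δ = -81787 < 0, so there is one real root and a complex-conjugate pair. p(4) = -16 and p(5) = 15 have opposite signs, so a root lies in (4, 5); Newton's method refines it to λ ≈ 4.5681. Dividing out (λ - (4.5681)) leaves approximately λ^2 - 2.4319λ + 21.8909. For λ^2 - 2.4319λ + 21.8909 the discriminant is -81.6494. It is negative, so the remaining roots are the complex-conjugate pair λ ≈ 1.2159 ± 4.518i. Their product equals the constant term, so |λ|^2 ≈ 21.8909 and |λ| ≈ 4.6788.
Thus the eigenvalues (to 4 decimals) are 4.5681 (modulus 4.5681); 1.2159 ± 4.518i (modulus 4.6788). The spectral radius is the largest modulus: r(A) ≈ 4.6788. (Cross-check: r(A) ≤ ||A||_2 ≈ 9.0277; equality holds whenever A is normal, though it can also hold for some non-normal A.)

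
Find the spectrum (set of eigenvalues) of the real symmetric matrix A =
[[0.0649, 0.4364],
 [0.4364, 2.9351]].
sigma(A) ≈ {0, 3}

A is real symmetric, so its spectrum consists of real eigenvalues. Expanding the characteristic polynomial of the displayed matrix gives
  det(λ I - A) = p(λ) = λ^2 + (-3)λ + (0).
Solving p(λ) = 0 yields eigenvalues ≈ 0, 3. (A is shown rounded to 4 decimals, so these recover the underlying integer eigenvalues to within that precision.)
Verification: the trace of A = 3 equals the sum of eigenvalues 3, and det(A) ≈ 0.0000 matches the eigenvalue product 0.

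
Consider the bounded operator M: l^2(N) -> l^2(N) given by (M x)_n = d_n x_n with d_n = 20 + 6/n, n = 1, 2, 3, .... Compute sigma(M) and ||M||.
sigma(M) = {20 + 6/n : n ≥ 1} ∪ {20}; ||M|| = 26

A bounded diagonal operator on l^2 with diagonal entries d_n has spectrum equal to the closure of {d_n : n ≥ 1}: every d_n is an eigenvalue (with eigenvector e_n), so {d_n} ⊂ sigma(M); the spectrum is closed, so its closure is too; and for lambda not in the closure, (M - lambda I) has bounded inverse (the diagonal entries 1/(d_n - lambda) are bounded). For our sequence d_n = 20 + 6/n, n = 1, 2, 3, ...:
  - {d_n} = {20 + 6/n : n ≥ 1}; the only limit point is 20
  - closure = {20 + 6/n : n ≥ 1} ∪ {20}
For the norm: a diagonal operator has ||M|| = sup_n |d_n|. Here d_n = 20 + 6/n is positive and decreasing, so sup_n |d_n| = d_1 = 20 + 6 = 26. So ||M|| = 26.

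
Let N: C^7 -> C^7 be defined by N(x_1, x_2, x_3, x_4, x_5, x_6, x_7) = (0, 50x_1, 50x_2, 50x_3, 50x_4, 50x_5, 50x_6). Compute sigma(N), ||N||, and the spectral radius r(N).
sigma(N) = {0}; ||N|| = 50; r(N) = 0. (N is nilpotent with N^7 = 0.)

On C^7, N is a strictly lower-triangular matrix with 50 on the subdiagonal and zeros elsewhere, so its characteristic polynomial is lambda^7 and every eigenvalue is 0: sigma(N) = {0}. For the operator norm, N e_i = 50e_{i+1} for i = 1, ..., 6 and N e_7 = 0, so the singular values of N are 50 (with multiplicity 6) and 0; hence ||N|| = 50. The spectral radius r(N) = max|lambda| = 0. Note ||N|| > r(N) — characteristic of non-normal nilpotent operators. Indeed N^7 = 0.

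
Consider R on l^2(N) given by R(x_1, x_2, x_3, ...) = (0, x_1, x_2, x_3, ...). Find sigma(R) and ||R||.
sigma(R) = closed disk {z in C : |z| ≤ 1}; ||R|| = 1

R is the unit right shift on l^2(N). ||R x||^2 = sum_{k≥1} |x_k|^2 = ||x||^2, so ||R|| = 1 and sigma(R) ⊂ {|z| ≤ 1}. For any |lambda| < 1, the equation (R - lambda I) x = 0 forces x_1 = 0, then x_k = lambda x_{k+1} ⇒ x = 0, so R has no eigenvalues. But (R - lambda I) is not surjective for |lambda| < 1: solving (R - lambda I) x = e_1 would require x_n proportional to lambda^(-n), which is not in l^2. So every |lambda| < 1 lies in the residual spectrum. The boundary |lambda| = 1 is in the approximate point spectrum (the spectrum is closed). Hence sigma(R) is the closed disk of radius 1.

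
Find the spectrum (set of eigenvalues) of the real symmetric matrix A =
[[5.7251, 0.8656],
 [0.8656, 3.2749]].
sigma(A) ≈ {3, 6}

A is real symmetric, so its spectrum consists of real eigenvalues. Expanding the characteristic polynomial of the displayed matrix gives
  det(λ I - A) = p(λ) = λ^2 + (-9)λ + (18).
Solving p(λ) = 0 yields eigenvalues ≈ 3, 6. (A is shown rounded to 4 decimals, so these recover the underlying integer eigenvalues to within that precision.)
Verification: the trace of A = 9 equals the sum of eigenvalues 9, and det(A) ≈ 17.9999 matches the eigenvalue product 18.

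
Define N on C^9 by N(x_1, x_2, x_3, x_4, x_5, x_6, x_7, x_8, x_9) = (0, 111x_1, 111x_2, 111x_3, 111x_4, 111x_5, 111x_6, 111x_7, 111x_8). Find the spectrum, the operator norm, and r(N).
sigma(N) = {0}; ||N|| = 111; r(N) = 0. (N is nilpotent with N^9 = 0.)

On C^9, N is a strictly lower-triangular matrix with 111 on the subdiagonal and zeros elsewhere, so its characteristic polynomial is lambda^9 and every eigenvalue is 0: sigma(N) = {0}. For the operator norm, N e_i = 111e_{i+1} for i = 1, ..., 8 and N e_9 = 0, so the singular values of N are 111 (with multiplicity 8) and 0; hence ||N|| = 111. The spectral radius r(N) = max|lambda| = 0. Note ||N|| > r(N) — characteristic of non-normal nilpotent operators. Indeed N^9 = 0.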